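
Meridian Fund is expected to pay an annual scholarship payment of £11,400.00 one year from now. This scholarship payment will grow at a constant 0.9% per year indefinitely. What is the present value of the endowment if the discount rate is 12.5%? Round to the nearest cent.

Growing perpetuity: P = D₁ / (r − g) = £11,400.0000 / (0.125 − 0.009) = £98,275.86

£98275.86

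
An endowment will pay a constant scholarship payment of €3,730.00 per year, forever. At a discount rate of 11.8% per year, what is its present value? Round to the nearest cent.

Level perpetuity: PV = C / r = €3,730.00 / 0.118 = €31,610.17

€31610.17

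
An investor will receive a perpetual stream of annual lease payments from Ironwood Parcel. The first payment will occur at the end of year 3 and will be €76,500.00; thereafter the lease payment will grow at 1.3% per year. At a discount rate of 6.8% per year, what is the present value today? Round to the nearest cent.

Value at end of year 2: C₁ / (r − g) = €76,500.00 / (0.068 − 0.013) = €1,390,909.0909
Discount to today: PV = €1,390,909.0909 / (1 + 0.068)^2 = €1,390,909.0909 / 1.140624 = €1,219,428.22

€1219428.22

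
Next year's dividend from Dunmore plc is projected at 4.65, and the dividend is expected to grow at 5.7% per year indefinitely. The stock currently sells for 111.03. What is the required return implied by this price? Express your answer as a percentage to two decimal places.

9.89%

P = D₁/(r − g) ⇒ r = D₁/P + g = 4.6500/111.03 + 0.057 = 0.041881 + 0.057 = 0.098881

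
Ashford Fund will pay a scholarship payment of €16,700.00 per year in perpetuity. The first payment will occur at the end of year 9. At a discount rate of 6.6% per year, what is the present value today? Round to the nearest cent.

€151745.18

Value at end of year 8: C / r = €16,700.00 / 0.066 = €253,030.3030
Discount to today: PV = €253,030.3030 / (1 + 0.066)^8 = €253,030.3030 / 1.667468 = €151,745.18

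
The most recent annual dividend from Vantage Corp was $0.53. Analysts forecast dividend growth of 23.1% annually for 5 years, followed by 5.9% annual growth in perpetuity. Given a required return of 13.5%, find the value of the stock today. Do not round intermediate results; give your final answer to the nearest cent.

D_1 = 0.65243
D_2 = 0.80314
D_3 = 0.98867
D_4 = 1.21705
D_5 = 1.49819
Terminal value at year 5: TV = D_5×(1+g_2)/(r−g_2) = 1.58658/0.076 = 20.87606
P_0 = D_1/(1+r)^1 + D_2/(1+r)^2 + D_3/(1+r)^3 + D_4/(1+r)^4 + D_5/(1+r)^5 + TV/(1+r)^5
    = 0.57483 + 0.62345 + 0.67618 + 0.73337 + 0.79540 + 11.08330 = 14.48653

$14.49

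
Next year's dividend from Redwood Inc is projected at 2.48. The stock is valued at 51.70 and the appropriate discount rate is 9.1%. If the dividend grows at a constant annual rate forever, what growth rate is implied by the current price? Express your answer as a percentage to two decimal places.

4.30%

P = D₁/(r−g) ⇒ g = r − D₁/P = 0.091 − 2.48/51.70 = 0.043031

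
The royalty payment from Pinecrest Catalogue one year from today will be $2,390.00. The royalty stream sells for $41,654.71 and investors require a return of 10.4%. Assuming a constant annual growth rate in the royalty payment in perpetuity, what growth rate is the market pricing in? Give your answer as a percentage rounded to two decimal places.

P = D₁/(r−g) ⇒ g = r − D₁/P = 0.104 − $2,390.00/$41,654.71 = 0.046624

4.66%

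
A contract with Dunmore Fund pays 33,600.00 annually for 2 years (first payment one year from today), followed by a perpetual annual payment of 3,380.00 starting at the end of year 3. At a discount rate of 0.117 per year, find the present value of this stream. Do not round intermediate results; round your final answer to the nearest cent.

80164.28

PV of 2-year annuity: 33,600.00 × [1 − (1+0.117)^−2] / 0.117 = 57010.36075
Perpetuity value at year 2: 3,380.00 / 0.117 = 28888.88889
PV of perpetuity: 28888.88889 / (1+0.117)^2 = 23153.91807
Total PV = 57010.36075 + 23153.91807 = 80164.27883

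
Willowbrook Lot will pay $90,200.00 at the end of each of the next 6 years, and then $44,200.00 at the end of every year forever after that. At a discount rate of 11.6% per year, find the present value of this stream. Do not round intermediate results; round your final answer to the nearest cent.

$572321.32

PV of 6-year annuity: $90,200.00 × [1 − (1+0.116)^−6] / 0.116 = 375088.52757
Perpetuity value at year 6: $44,200.00 / 0.116 = 381034.48276
PV of perpetuity: 381034.48276 / (1+0.116)^6 = 197232.78743
Total PV = 375088.52757 + 197232.78743 = 572321.31500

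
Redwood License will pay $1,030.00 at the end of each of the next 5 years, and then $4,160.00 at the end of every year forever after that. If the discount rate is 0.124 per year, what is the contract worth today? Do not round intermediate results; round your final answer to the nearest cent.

PV of 5-year annuity: $1,030.00 × [1 − (1+0.124)^−5] / 0.124 = 3676.41971
Perpetuity value at year 5: $4,160.00 / 0.124 = 33548.38710
PV of perpetuity: 33548.38710 / (1+0.124)^5 = 18699.93467
Total PV = 3676.41971 + 18699.93467 = 22376.35438

$22376.35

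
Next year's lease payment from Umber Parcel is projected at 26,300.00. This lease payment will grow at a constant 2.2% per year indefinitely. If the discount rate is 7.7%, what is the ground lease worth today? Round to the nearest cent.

Growing perpetuity: P = D₁ / (r − g) = 26,300.0000 / (0.077 − 0.022) = 478,181.82

478181.82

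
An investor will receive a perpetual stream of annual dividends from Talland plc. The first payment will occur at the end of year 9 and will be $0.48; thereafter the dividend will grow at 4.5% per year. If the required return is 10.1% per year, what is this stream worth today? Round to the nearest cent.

$3.97

Value at end of year 8: C₁ / (r − g) = $0.48 / (0.101 − 0.045) = $8.5714
Discount to today: PV = $8.5714 / (1 + 0.101)^8 = $8.5714 / 2.159228 = $3.97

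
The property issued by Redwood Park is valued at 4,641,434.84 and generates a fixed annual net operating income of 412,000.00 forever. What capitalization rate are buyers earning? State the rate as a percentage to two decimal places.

P = C/r ⇒ r = C/P = 412,000.00/4,641,434.84 = 0.088766

8.88%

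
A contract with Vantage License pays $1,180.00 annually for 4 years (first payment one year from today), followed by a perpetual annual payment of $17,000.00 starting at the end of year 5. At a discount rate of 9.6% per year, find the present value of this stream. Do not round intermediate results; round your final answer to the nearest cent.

PV of 4-year annuity: $1,180.00 × [1 − (1+0.096)^−4] / 0.096 = 3773.06016
Perpetuity value at year 4: $17,000.00 / 0.096 = 177083.33333
PV of perpetuity: 177083.33333 / (1+0.096)^4 = 122725.68696
Total PV = 3773.06016 + 122725.68696 = 126498.74712

$126498.75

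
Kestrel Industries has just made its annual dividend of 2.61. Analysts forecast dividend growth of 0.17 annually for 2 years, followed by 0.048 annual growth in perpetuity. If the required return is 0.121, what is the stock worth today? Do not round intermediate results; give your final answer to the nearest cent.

46.38

D_1 = 3.05370
D_2 = 3.57283
Terminal value at year 2: TV = D_2×(1+g_2)/(r−g_2) = 3.74432/0.073 = 51.29212
P_0 = D_1/(1+r)^1 + D_2/(1+r)^2 + TV/(1+r)^2
    = 2.72409 + 2.84316 + 40.81684 = 46.38409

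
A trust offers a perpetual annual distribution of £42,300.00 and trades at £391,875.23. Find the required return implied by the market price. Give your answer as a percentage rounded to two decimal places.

10.79%

P = C/r ⇒ r = C/P = £42,300.00/£391,875.23 = 0.107943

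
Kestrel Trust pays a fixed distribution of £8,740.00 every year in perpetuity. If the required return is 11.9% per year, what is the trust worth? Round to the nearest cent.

Level perpetuity: PV = C / r = £8,740.00 / 0.119 = £73,445.38

£73445.38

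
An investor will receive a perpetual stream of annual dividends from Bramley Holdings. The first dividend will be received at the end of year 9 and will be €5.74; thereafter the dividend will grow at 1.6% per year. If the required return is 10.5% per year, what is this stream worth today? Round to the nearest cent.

€29.02

Value at end of year 8: C₁ / (r − g) = €5.74 / (0.105 − 0.016) = €64.4944
Discount to today: PV = €64.4944 / (1 + 0.105)^8 = €64.4944 / 2.222789 = €29.02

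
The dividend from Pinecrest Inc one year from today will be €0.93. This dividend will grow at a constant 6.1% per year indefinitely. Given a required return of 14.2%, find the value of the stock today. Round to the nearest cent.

€11.48

Growing perpetuity: P = D₁ / (r − g) = €0.9300 / (0.142 − 0.061) = €11.48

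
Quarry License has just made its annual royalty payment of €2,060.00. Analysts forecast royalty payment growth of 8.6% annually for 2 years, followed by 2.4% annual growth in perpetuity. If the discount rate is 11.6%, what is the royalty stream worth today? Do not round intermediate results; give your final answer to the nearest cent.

D_1 = 2237.16000
D_2 = 2429.55576
Terminal value at year 2: TV = D_2×(1+g_2)/(r−g_2) = 2487.86510/0.092 = 27042.01194
P_0 = D_1/(1+r)^1 + D_2/(1+r)^2 + TV/(1+r)^2
    = 2004.62366 + 1950.73592 + 21712.53897 = 25667.89855

€25667.90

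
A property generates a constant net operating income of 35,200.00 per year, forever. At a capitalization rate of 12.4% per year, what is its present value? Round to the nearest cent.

283870.97

Level perpetuity: PV = C / r = 35,200.00 / 0.124 = 283,870.97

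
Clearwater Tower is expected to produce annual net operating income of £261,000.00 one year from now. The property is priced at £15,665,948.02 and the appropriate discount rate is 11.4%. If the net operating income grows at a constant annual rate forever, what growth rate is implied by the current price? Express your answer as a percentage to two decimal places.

9.73%

P = D₁/(r−g) ⇒ g = r − D₁/P = 0.114 − £261,000.00/£15,665,948.02 = 0.097340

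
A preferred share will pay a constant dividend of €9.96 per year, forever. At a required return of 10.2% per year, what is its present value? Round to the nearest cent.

Level perpetuity: PV = C / r = €9.96 / 0.102 = €97.65

€97.65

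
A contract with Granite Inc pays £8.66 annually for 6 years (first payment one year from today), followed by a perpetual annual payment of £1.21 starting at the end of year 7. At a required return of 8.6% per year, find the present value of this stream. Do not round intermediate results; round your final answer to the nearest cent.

£47.89

PV of 6-year annuity: £8.66 × [1 − (1+0.086)^−6] / 0.086 = 39.31575
Perpetuity value at year 6: £1.21 / 0.086 = 14.06977
PV of perpetuity: 14.06977 / (1+0.086)^6 = 8.57646
Total PV = 39.31575 + 8.57646 = 47.89221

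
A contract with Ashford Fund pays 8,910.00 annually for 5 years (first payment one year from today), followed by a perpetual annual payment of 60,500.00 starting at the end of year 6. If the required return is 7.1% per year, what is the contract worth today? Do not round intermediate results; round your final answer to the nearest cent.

641148.66

PV of 5-year annuity: 8,910.00 × [1 − (1+0.071)^−5] / 0.071 = 36435.14982
Perpetuity value at year 5: 60,500.00 / 0.071 = 852112.67606
PV of perpetuity: 852112.67606 / (1+0.071)^5 = 604713.51058
Total PV = 36435.14982 + 604713.51058 = 641148.66041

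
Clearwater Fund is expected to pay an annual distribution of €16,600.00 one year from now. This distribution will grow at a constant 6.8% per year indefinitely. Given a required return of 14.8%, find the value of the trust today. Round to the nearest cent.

€207500.00

Growing perpetuity: P = D₁ / (r − g) = €16,600.0000 / (0.148 − 0.068) = €207,500.00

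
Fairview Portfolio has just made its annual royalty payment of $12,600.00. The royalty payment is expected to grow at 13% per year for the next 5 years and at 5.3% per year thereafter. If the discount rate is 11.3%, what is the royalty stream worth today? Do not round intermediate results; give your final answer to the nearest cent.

$304487.82

D_1 = 14238.00000
D_2 = 16088.94000
D_3 = 18180.50220
D_4 = 20543.96749
D_5 = 23214.68326
Terminal value at year 5: TV = D_5×(1+g_2)/(r−g_2) = 24445.06147/0.06 = 407417.69120
P_0 = D_1/(1+r)^1 + D_2/(1+r)^2 + D_3/(1+r)^3 + D_4/(1+r)^4 + D_5/(1+r)^5 + TV/(1+r)^5
    = 12792.45283 + 12987.84519 + 13186.22198 + 13387.62879 + 13592.11189 + 238541.56360 = 304487.82428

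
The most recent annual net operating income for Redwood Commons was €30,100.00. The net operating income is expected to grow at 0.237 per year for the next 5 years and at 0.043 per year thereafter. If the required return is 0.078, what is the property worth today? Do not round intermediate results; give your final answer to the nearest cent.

D_1 = 37233.70000
D_2 = 46058.08690
D_3 = 56973.85350
D_4 = 70476.65677
D_5 = 87179.62443
Terminal value at year 5: TV = D_5×(1+g_2)/(r−g_2) = 90928.34828/0.035 = 2597952.80799
P_0 = D_1/(1+r)^1 + D_2/(1+r)^2 + D_3/(1+r)^3 + D_4/(1+r)^4 + D_5/(1+r)^5 + TV/(1+r)^5
    = 34539.61039 + 39634.04272 + 45479.88019 + 52187.95157 + 59885.43237 + 1784585.88462 = 2016312.80186

€2016312.80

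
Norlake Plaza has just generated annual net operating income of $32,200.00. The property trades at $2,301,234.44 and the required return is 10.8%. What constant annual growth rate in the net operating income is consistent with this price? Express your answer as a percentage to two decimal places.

9.27%

P = D₀(1+g)/(r−g) ⇒ P(r−g) = D₀(1+g) ⇒ g(P+D₀) = P·r − D₀
g = (P·r − D₀)/(P + D₀) = ($2,301,234.44×0.108 − $32,200.00) / ($2,301,234.44 + $32,200.00) = 0.092710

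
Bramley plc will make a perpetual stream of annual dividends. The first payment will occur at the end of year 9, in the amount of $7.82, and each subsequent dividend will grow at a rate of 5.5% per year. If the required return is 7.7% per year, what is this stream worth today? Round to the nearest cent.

$196.36

Value at end of year 8: C₁ / (r − g) = $7.82 / (0.077 − 0.055) = $355.4545
Discount to today: PV = $355.4545 / (1 + 0.077)^8 = $355.4545 / 1.810196 = $196.36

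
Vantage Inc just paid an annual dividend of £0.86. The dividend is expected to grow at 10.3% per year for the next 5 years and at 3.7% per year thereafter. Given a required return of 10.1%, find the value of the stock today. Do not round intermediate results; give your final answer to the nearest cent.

D_1 = 0.94858
D_2 = 1.04628
D_3 = 1.15405
D_4 = 1.27292
D_5 = 1.40403
Terminal value at year 5: TV = D_5×(1+g_2)/(r−g_2) = 1.45598/0.064 = 22.74965
P_0 = D_1/(1+r)^1 + D_2/(1+r)^2 + D_3/(1+r)^3 + D_4/(1+r)^4 + D_5/(1+r)^5 + TV/(1+r)^5
    = 0.86156 + 0.86313 + 0.86470 + 0.86627 + 0.86784 + 14.06171 = 18.38520

£18.39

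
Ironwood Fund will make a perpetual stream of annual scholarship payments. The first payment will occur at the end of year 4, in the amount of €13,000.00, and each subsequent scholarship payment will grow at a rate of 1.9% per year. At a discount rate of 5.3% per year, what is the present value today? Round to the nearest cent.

€327475.88

Value at end of year 3: C₁ / (r − g) = €13,000.00 / (0.053 − 0.019) = €382,352.9412
Discount to today: PV = €382,352.9412 / (1 + 0.053)^3 = €382,352.9412 / 1.167576 = €327,475.88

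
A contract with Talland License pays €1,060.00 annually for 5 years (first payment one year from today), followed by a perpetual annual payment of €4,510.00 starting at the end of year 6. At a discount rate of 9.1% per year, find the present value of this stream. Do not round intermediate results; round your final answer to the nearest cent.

PV of 5-year annuity: €1,060.00 × [1 − (1+0.091)^−5] / 0.091 = 4112.35459
Perpetuity value at year 5: €4,510.00 / 0.091 = 49560.43956
PV of perpetuity: 49560.43956 / (1+0.091)^5 = 32063.53463
Total PV = 4112.35459 + 32063.53463 = 36175.88923

€36175.89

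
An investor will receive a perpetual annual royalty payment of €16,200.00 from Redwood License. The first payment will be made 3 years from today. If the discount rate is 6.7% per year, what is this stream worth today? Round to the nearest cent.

Value at end of year 2: C / r = €16,200.00 / 0.067 = €241,791.0448
Discount to today: PV = €241,791.0448 / (1 + 0.067)^2 = €241,791.0448 / 1.138489 = €212,378.90

€212378.90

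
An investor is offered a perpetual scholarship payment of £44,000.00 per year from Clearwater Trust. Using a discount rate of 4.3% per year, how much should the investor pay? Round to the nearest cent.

Level perpetuity: PV = C / r = £44,000.00 / 0.043 = £1,023,255.81

£1023255.81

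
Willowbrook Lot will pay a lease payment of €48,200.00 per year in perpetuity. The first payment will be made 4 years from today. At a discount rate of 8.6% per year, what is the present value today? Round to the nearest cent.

€437581.66

Value at end of year 3: C / r = €48,200.00 / 0.086 = €560,465.1163
Discount to today: PV = €560,465.1163 / (1 + 0.086)^3 = €560,465.1163 / 1.280824 = €437,581.66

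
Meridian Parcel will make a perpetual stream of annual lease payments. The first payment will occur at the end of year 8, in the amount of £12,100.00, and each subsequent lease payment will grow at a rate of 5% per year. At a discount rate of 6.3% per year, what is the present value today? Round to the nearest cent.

£606888.86

Value at end of year 7: C₁ / (r − g) = £12,100.00 / (0.063 − 0.05) = £930,769.2308
Discount to today: PV = £930,769.2308 / (1 + 0.063)^7 = £930,769.2308 / 1.533673 = £606,888.86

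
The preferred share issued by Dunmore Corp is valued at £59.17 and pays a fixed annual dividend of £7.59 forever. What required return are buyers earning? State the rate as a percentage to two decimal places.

12.83%

P = C/r ⇒ r = C/P = £7.59/£59.17 = 0.128274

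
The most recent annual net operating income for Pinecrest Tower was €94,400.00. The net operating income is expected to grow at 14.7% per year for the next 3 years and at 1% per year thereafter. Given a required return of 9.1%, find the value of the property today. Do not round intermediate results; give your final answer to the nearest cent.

€1681085.91

D_1 = 108276.80000
D_2 = 124193.48960
D_3 = 142449.93257
Terminal value at year 3: TV = D_3×(1+g_2)/(r−g_2) = 143874.43190/0.081 = 1776227.55428
P_0 = D_1/(1+r)^1 + D_2/(1+r)^2 + D_3/(1+r)^3 + TV/(1+r)^3
    = 99245.46288 + 104339.63879 + 109695.29394 + 1367805.51709 = 1681085.91270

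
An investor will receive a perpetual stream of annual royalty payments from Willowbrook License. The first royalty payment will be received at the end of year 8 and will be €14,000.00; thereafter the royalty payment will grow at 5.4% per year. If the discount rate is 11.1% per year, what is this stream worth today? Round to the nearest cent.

Value at end of year 7: C₁ / (r − g) = €14,000.00 / (0.111 − 0.054) = €245,614.0351
Discount to today: PV = €245,614.0351 / (1 + 0.111)^7 = €245,614.0351 / 2.089288 = €117,558.70

€117558.70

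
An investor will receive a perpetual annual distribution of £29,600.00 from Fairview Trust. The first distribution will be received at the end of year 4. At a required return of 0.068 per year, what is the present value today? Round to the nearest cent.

£357329.64

Value at end of year 3: C / r = £29,600.00 / 0.068 = £435,294.1176
Discount to today: PV = £435,294.1176 / (1 + 0.068)^3 = £435,294.1176 / 1.218186 = £357,329.64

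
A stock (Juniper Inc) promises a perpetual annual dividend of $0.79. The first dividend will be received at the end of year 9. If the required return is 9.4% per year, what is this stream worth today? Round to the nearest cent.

Value at end of year 8: C / r = $0.79 / 0.094 = $8.4043
Discount to today: PV = $8.4043 / (1 + 0.094)^8 = $8.4043 / 2.051817 = $4.10

$4.10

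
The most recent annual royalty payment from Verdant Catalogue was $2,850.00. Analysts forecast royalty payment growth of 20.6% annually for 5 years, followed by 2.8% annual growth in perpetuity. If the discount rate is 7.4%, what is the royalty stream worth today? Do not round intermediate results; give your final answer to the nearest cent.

$134157.68

D_1 = 3437.10000
D_2 = 4145.14260
D_3 = 4999.04198
D_4 = 6028.84462
D_5 = 7270.78661
Terminal value at year 5: TV = D_5×(1+g_2)/(r−g_2) = 7474.36864/0.046 = 162486.27478
P_0 = D_1/(1+r)^1 + D_2/(1+r)^2 + D_3/(1+r)^3 + D_4/(1+r)^4 + D_5/(1+r)^5 + TV/(1+r)^5
    = 3200.27933 + 3593.60975 + 4035.28246 + 4531.23896 + 5088.15101 + 113709.11389 = 134157.67540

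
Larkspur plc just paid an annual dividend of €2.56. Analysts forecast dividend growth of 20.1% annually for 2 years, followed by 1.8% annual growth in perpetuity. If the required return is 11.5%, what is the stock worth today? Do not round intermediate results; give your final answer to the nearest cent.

D_1 = 3.07456
D_2 = 3.69255
Terminal value at year 2: TV = D_2×(1+g_2)/(r−g_2) = 3.75901/0.097 = 38.75271
P_0 = D_1/(1+r)^1 + D_2/(1+r)^2 + TV/(1+r)^2
    = 2.75745 + 2.97014 + 31.17111 = 36.89870

€36.90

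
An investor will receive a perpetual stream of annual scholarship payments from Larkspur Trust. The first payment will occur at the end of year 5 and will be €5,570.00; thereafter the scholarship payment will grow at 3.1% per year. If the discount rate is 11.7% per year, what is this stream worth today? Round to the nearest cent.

Value at end of year 4: C₁ / (r − g) = €5,570.00 / (0.117 − 0.031) = €64,767.4419
Discount to today: PV = €64,767.4419 / (1 + 0.117)^4 = €64,767.4419 / 1.556728 = €41,604.86

€41604.86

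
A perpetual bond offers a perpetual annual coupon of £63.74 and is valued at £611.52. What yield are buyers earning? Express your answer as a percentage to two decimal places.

10.42%

P = C/r ⇒ r = C/P = £63.74/£611.52 = 0.104232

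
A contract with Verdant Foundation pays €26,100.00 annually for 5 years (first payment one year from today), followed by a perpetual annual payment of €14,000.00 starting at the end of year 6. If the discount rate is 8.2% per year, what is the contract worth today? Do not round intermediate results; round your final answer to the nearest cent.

€218789.90

PV of 5-year annuity: €26,100.00 × [1 − (1+0.082)^−5] / 0.082 = 103662.71973
Perpetuity value at year 5: €14,000.00 / 0.082 = 170731.70732
PV of perpetuity: 170731.70732 / (1+0.082)^5 = 115127.18332
Total PV = 103662.71973 + 115127.18332 = 218789.90305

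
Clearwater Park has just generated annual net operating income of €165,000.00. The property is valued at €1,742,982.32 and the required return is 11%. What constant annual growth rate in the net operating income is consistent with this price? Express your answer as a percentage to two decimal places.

1.40%

P = D₀(1+g)/(r−g) ⇒ P(r−g) = D₀(1+g) ⇒ g(P+D₀) = P·r − D₀
g = (P·r − D₀)/(P + D₀) = (€1,742,982.32×0.11 − €165,000.00) / (€1,742,982.32 + €165,000.00) = 0.014009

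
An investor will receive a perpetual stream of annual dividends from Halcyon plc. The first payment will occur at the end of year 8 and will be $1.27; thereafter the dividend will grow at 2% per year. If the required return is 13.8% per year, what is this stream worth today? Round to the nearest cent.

Value at end of year 7: C₁ / (r − g) = $1.27 / (0.138 − 0.02) = $10.7627
Discount to today: PV = $10.7627 / (1 + 0.138)^7 = $10.7627 / 2.471700 = $4.35

$4.35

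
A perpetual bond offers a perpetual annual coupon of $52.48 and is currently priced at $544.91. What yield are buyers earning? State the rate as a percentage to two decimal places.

9.63%

P = C/r ⇒ r = C/P = $52.48/$544.91 = 0.096309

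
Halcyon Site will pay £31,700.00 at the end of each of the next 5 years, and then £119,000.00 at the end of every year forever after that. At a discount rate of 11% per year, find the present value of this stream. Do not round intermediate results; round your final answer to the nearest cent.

£759166.37

PV of 5-year annuity: £31,700.00 × [1 − (1+0.11)^−5] / 0.11 = 117159.93546
Perpetuity value at year 5: £119,000.00 / 0.11 = 1081818.18182
PV of perpetuity: 1081818.18182 / (1+0.11)^5 = 642006.43672
Total PV = 117159.93546 + 642006.43672 = 759166.37218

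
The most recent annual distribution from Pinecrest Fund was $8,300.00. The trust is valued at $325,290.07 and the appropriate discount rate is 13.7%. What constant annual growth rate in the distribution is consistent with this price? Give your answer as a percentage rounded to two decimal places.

10.87%

P = D₀(1+g)/(r−g) ⇒ P(r−g) = D₀(1+g) ⇒ g(P+D₀) = P·r − D₀
g = (P·r − D₀)/(P + D₀) = ($325,290.07×0.137 − $8,300.00) / ($325,290.07 + $8,300.00) = 0.108710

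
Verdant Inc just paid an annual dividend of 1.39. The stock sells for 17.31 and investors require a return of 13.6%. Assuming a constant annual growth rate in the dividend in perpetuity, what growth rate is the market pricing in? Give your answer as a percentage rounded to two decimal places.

P = D₀(1+g)/(r−g) ⇒ P(r−g) = D₀(1+g) ⇒ g(P+D₀) = P·r − D₀
g = (P·r − D₀)/(P + D₀) = (17.31×0.136 − 1.39) / (17.31 + 1.39) = 0.051559

5.16%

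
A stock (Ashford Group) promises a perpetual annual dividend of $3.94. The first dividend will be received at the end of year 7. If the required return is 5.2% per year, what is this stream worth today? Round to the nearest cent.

Value at end of year 6: C / r = $3.94 / 0.052 = $75.7692
Discount to today: PV = $75.7692 / (1 + 0.052)^6 = $75.7692 / 1.355484 = $55.90

$55.90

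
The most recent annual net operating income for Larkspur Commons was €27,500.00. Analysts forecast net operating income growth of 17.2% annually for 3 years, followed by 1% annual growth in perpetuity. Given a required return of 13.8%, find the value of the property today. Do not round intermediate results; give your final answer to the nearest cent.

D_1 = 32230.00000
D_2 = 37773.56000
D_3 = 44270.61232
Terminal value at year 3: TV = D_3×(1+g_2)/(r−g_2) = 44713.31844/0.128 = 349322.80034
P_0 = D_1/(1+r)^1 + D_2/(1+r)^2 + D_3/(1+r)^3 + TV/(1+r)^3
    = 28321.61687 + 29167.78117 + 30039.22630 + 237028.27005 = 324556.89440

€324556.89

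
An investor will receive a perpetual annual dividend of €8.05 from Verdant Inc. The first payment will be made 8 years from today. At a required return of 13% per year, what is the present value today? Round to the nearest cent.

€26.32

Value at end of year 7: C / r = €8.05 / 0.13 = €61.9231
Discount to today: PV = €61.9231 / (1 + 0.13)^7 = €61.9231 / 2.352605 = €26.32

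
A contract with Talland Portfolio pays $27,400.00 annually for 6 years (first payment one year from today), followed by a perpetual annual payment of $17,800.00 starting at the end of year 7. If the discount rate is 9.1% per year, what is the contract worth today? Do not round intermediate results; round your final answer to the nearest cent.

$238541.12

PV of 6-year annuity: $27,400.00 × [1 − (1+0.091)^−6] / 0.091 = 122548.56708
Perpetuity value at year 6: $17,800.00 / 0.091 = 195604.39560
PV of perpetuity: 195604.39560 / (1+0.091)^6 = 115992.55276
Total PV = 122548.56708 + 115992.55276 = 238541.11984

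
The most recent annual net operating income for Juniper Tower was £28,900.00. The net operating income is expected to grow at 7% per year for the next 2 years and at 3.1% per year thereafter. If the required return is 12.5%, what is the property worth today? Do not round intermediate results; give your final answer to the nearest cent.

D_1 = 30923.00000
D_2 = 33087.61000
Terminal value at year 2: TV = D_2×(1+g_2)/(r−g_2) = 34113.32591/0.094 = 362907.72245
P_0 = D_1/(1+r)^1 + D_2/(1+r)^2 + TV/(1+r)^2
    = 27487.11111 + 26143.29679 + 286741.90416 = 340372.31206

£340372.31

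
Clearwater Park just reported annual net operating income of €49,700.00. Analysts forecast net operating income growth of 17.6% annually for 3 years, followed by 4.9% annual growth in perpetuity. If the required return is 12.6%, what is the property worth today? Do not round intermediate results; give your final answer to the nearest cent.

D_1 = 58447.20000
D_2 = 68733.90720
D_3 = 80831.07487
Terminal value at year 3: TV = D_3×(1+g_2)/(r−g_2) = 84791.79754/0.077 = 1101192.17579
P_0 = D_1/(1+r)^1 + D_2/(1+r)^2 + D_3/(1+r)^3 + TV/(1+r)^3
    = 51906.92718 + 54211.85289 + 56619.12878 + 771343.71542 = 934081.62427

€934081.62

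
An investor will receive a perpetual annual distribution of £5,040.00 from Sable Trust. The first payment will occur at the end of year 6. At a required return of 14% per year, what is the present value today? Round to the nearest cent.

£18697.27

Value at end of year 5: C / r = £5,040.00 / 0.14 = £36,000.0000
Discount to today: PV = £36,000.0000 / (1 + 0.14)^5 = £36,000.0000 / 1.925415 = £18,697.27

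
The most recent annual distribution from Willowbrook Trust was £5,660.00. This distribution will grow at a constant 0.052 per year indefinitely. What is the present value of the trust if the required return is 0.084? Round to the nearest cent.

£186072.50

D₁ = D₀ × (1 + g) = £5,660.00 × 1.052 = £5,954.3200
Growing perpetuity: P = D₁ / (r − g) = £5,954.3200 / (0.084 − 0.052) = £186,072.50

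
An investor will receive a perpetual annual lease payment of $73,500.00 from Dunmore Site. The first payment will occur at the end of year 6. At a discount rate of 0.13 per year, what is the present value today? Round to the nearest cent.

Value at end of year 5: C / r = $73,500.00 / 0.13 = $565,384.6154
Discount to today: PV = $565,384.6154 / (1 + 0.13)^5 = $565,384.6154 / 1.842435 = $306,868.12

$306868.12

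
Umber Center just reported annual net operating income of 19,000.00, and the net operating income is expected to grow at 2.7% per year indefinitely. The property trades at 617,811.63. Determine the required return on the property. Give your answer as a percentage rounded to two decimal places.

D₁ = 19,000.00 × 1.027 = 19,513.0000
P = D₁/(r − g) ⇒ r = D₁/P + g = 19,513.0000/617,811.63 + 0.027 = 0.031584 + 0.027 = 0.058584

5.86%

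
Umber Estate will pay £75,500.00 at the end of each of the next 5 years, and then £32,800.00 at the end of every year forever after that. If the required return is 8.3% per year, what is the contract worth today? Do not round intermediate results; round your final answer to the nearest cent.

PV of 5-year annuity: £75,500.00 × [1 − (1+0.083)^−5] / 0.083 = 299081.04620
Perpetuity value at year 5: £32,800.00 / 0.083 = 395180.72289
PV of perpetuity: 395180.72289 / (1+0.083)^5 = 265248.82468
Total PV = 299081.04620 + 265248.82468 = 564329.87087

£564329.87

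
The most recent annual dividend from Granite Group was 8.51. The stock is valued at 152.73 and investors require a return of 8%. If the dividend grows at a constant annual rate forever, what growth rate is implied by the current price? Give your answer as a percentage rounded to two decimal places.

2.30%

P = D₀(1+g)/(r−g) ⇒ P(r−g) = D₀(1+g) ⇒ g(P+D₀) = P·r − D₀
g = (P·r − D₀)/(P + D₀) = (152.73×0.08 − 8.51) / (152.73 + 8.51) = 0.022999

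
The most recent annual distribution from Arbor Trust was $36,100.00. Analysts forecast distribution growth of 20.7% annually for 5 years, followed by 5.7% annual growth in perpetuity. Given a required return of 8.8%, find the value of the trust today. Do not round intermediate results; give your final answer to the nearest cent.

$2317398.32

D_1 = 43572.70000
D_2 = 52592.24890
D_3 = 63478.84442
D_4 = 76618.96522
D_5 = 92479.09102
Terminal value at year 5: TV = D_5×(1+g_2)/(r−g_2) = 97750.39921/0.031 = 3153238.68406
P_0 = D_1/(1+r)^1 + D_2/(1+r)^2 + D_3/(1+r)^3 + D_4/(1+r)^4 + D_5/(1+r)^5 + TV/(1+r)^5
    = 40048.43750 + 44428.73535 + 49288.12828 + 54679.01731 + 60659.53483 + 2068294.46178 = 2317398.31505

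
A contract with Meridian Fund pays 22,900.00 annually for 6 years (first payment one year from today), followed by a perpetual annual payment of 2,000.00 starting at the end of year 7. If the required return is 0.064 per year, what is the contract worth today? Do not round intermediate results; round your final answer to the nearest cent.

PV of 6-year annuity: 22,900.00 × [1 − (1+0.064)^−6] / 0.064 = 111205.30659
Perpetuity value at year 6: 2,000.00 / 0.064 = 31250.00000
PV of perpetuity: 31250.00000 / (1+0.064)^6 = 21537.74615
Total PV = 111205.30659 + 21537.74615 = 132743.05274

132743.05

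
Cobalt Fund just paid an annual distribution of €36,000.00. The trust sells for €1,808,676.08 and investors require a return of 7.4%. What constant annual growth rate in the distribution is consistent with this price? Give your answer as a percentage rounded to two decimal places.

P = D₀(1+g)/(r−g) ⇒ P(r−g) = D₀(1+g) ⇒ g(P+D₀) = P·r − D₀
g = (P·r − D₀)/(P + D₀) = (€1,808,676.08×0.074 − €36,000.00) / (€1,808,676.08 + €36,000.00) = 0.053040

5.30%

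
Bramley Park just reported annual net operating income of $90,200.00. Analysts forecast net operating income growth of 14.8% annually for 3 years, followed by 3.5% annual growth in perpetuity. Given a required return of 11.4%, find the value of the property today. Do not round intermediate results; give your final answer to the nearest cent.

$1580728.46

D_1 = 103549.60000
D_2 = 118874.94080
D_3 = 136468.43204
Terminal value at year 3: TV = D_3×(1+g_2)/(r−g_2) = 141244.82716/0.079 = 1787909.20455
P_0 = D_1/(1+r)^1 + D_2/(1+r)^2 + D_3/(1+r)^3 + TV/(1+r)^3
    = 92952.96230 + 95789.94678 + 98713.51787 + 1293272.03794 = 1580728.46489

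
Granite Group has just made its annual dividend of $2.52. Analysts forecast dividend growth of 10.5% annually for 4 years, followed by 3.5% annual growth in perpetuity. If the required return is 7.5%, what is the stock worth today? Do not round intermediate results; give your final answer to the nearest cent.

$83.60

D_1 = 2.78460
D_2 = 3.07698
D_3 = 3.40007
D_4 = 3.75707
Terminal value at year 4: TV = D_4×(1+g_2)/(r−g_2) = 3.88857/0.04 = 97.21427
P_0 = D_1/(1+r)^1 + D_2/(1+r)^2 + D_3/(1+r)^3 + D_4/(1+r)^4 + TV/(1+r)^4
    = 2.59033 + 2.66261 + 2.73692 + 2.81330 + 72.79410 = 83.59725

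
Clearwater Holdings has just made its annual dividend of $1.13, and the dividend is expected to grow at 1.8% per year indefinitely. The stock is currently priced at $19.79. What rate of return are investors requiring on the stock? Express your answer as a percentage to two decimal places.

7.61%

D₁ = $1.13 × 1.018 = $1.1503
P = D₁/(r − g) ⇒ r = D₁/P + g = $1.1503/$19.79 + 0.018 = 0.058127 + 0.018 = 0.076127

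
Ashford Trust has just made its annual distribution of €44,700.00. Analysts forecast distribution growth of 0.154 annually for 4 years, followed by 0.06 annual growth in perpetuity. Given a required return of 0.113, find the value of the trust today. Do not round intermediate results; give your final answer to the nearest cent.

D_1 = 51583.80000
D_2 = 59527.70520
D_3 = 68694.97180
D_4 = 79273.99746
Terminal value at year 4: TV = D_4×(1+g_2)/(r−g_2) = 84030.43731/0.053 = 1585479.94916
P_0 = D_1/(1+r)^1 + D_2/(1+r)^2 + D_3/(1+r)^3 + D_4/(1+r)^4 + TV/(1+r)^4
    = 46346.63073 + 48053.91901 + 49824.09932 + 51659.48842 + 1033189.76840 = 1229073.90587

€1229073.91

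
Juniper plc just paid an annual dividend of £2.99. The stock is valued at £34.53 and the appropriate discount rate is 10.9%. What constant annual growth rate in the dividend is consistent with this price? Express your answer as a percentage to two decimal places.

P = D₀(1+g)/(r−g) ⇒ P(r−g) = D₀(1+g) ⇒ g(P+D₀) = P·r − D₀
g = (P·r − D₀)/(P + D₀) = (£34.53×0.109 − £2.99) / (£34.53 + £2.99) = 0.020623

2.06%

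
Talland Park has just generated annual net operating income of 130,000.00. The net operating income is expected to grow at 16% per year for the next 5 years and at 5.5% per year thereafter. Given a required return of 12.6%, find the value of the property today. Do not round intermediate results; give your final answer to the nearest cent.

D_1 = 150800.00000
D_2 = 174928.00000
D_3 = 202916.48000
D_4 = 235383.11680
D_5 = 273044.41549
Terminal value at year 5: TV = D_5×(1+g_2)/(r−g_2) = 288061.85834/0.071 = 4057209.27239
P_0 = D_1/(1+r)^1 + D_2/(1+r)^2 + D_3/(1+r)^3 + D_4/(1+r)^4 + D_5/(1+r)^5 + TV/(1+r)^5
    = 133925.39964 + 137969.32823 + 142135.36478 + 146427.19640 + 150848.62152 + 2241483.03803 = 2952788.94862

2952788.95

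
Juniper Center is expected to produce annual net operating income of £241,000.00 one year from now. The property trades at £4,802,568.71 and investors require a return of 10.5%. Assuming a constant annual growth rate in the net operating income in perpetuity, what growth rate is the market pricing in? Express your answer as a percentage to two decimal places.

5.48%

P = D₁/(r−g) ⇒ g = r − D₁/P = 0.105 − £241,000.00/£4,802,568.71 = 0.054819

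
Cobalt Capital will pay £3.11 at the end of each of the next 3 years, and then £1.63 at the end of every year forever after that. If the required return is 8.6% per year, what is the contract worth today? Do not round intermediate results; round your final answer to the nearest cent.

PV of 3-year annuity: £3.11 × [1 − (1+0.086)^−3] / 0.086 = 7.92879
Perpetuity value at year 3: £1.63 / 0.086 = 18.95349
PV of perpetuity: 18.95349 / (1+0.086)^3 = 14.79789
Total PV = 7.92879 + 14.79789 = 22.72667

£22.73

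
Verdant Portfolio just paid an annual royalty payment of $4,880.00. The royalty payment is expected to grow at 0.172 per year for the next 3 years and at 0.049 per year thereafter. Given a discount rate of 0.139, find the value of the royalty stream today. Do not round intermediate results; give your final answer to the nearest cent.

$77472.40

D_1 = 5719.36000
D_2 = 6703.08992
D_3 = 7856.02139
Terminal value at year 3: TV = D_3×(1+g_2)/(r−g_2) = 8240.96643/0.09 = 91566.29371
P_0 = D_1/(1+r)^1 + D_2/(1+r)^2 + D_3/(1+r)^3 + TV/(1+r)^3
    = 5021.38718 + 5166.87074 + 5316.56937 + 61967.56965 = 77472.39694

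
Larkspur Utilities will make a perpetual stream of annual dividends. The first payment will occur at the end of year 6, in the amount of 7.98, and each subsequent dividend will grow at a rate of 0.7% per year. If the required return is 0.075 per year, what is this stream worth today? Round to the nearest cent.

81.74

Value at end of year 5: C₁ / (r − g) = 7.98 / (0.075 − 0.007) = 117.3529
Discount to today: PV = 117.3529 / (1 + 0.075)^5 = 117.3529 / 1.435629 = 81.74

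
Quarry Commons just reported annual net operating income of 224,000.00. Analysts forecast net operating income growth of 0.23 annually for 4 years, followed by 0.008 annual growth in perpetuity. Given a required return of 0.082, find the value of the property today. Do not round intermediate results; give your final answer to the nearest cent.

6342766.95

D_1 = 275520.00000
D_2 = 338889.60000
D_3 = 416834.20800
D_4 = 512706.07584
Terminal value at year 4: TV = D_4×(1+g_2)/(r−g_2) = 516807.72445/0.074 = 6983888.16820
P_0 = D_1/(1+r)^1 + D_2/(1+r)^2 + D_3/(1+r)^3 + D_4/(1+r)^4 + TV/(1+r)^4
    = 254639.55638 + 289470.10568 + 329064.90756 + 374075.63429 + 5095516.74819 = 6342766.95210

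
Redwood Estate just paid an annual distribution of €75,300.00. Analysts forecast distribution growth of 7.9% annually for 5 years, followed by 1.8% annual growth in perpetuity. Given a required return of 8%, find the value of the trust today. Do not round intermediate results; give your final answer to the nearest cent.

€1606119.50

D_1 = 81248.70000
D_2 = 87667.34730
D_3 = 94593.06774
D_4 = 102065.92009
D_5 = 110129.12777
Terminal value at year 5: TV = D_5×(1+g_2)/(r−g_2) = 112111.45207/0.062 = 1808249.22701
P_0 = D_1/(1+r)^1 + D_2/(1+r)^2 + D_3/(1+r)^3 + D_4/(1+r)^4 + D_5/(1+r)^5 + TV/(1+r)^5
    = 75230.27778 + 75160.62011 + 75091.02695 + 75021.49822 + 74952.03387 + 1230664.03995 = 1606119.49688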